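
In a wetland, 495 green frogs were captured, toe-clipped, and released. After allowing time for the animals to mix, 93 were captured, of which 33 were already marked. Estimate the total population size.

N = 1395

Lincoln-Petersen assumes M/N = R/C, so N = M·C / R.
N = (495 × 93) / 33 = 46035 / 33 = 1395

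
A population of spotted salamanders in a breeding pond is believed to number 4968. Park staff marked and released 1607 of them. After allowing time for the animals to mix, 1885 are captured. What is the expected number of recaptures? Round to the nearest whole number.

Expected recaptures E[R] = M·C / N.
E[R] = 1607 × 1885 / 4968 = 3029195 / 4968 ≈ 609.7 → 610

expected recaptures ≈ 610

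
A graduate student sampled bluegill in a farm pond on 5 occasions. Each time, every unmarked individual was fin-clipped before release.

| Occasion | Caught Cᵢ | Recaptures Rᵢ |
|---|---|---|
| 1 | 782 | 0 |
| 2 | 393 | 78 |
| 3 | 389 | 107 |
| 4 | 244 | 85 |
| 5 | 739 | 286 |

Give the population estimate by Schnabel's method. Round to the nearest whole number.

N ≈ 3970

Marked at large before each occasion: Mᵢ = Σⱼ<ᵢ (Cⱼ − Rⱼ) → M1=0, M2=782, M3=1097, M4=1379, M5=1538
Σ MᵢCᵢ = 0·782 + 782·393 + 1097·389 + 1379·244 + 1538·739 = 0 + 307326 + 426733 + 336476 + 1136582 = 2207117
Σ Rᵢ = 0 + 78 + 107 + 85 + 286 = 556
N̂ = 2207117 / 556 ≈ 3969.6 → 3970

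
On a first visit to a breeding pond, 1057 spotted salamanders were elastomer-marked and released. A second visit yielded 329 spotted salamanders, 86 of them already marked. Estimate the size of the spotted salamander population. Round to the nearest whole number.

N ≈ 4044

The marked fraction in the recapture sample should equal the marked fraction in the population: 86/329 = 1057/N.
N = (1057 × 329) / 86 = 347753 / 86 ≈ 4043.6 → 4044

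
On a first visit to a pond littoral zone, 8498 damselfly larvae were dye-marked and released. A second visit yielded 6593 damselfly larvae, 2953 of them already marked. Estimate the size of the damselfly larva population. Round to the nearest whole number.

N = (8498 × 6593) / 2953 = 56027314 / 2953 ≈ 18973.0 → 18973

N ≈ 18,973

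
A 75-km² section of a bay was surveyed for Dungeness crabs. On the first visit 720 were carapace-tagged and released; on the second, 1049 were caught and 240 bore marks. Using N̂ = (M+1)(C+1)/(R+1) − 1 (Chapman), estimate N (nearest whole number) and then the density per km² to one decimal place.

N̂ = 721·1050/241 − 1 = 757050/241 − 1 ≈ 3140.3 → 3140
Density = N̂ / area = 3140 / 75 ≈ 41.87 → 41.9 per km²

density ≈ 41.9 Dungeness crabs per km²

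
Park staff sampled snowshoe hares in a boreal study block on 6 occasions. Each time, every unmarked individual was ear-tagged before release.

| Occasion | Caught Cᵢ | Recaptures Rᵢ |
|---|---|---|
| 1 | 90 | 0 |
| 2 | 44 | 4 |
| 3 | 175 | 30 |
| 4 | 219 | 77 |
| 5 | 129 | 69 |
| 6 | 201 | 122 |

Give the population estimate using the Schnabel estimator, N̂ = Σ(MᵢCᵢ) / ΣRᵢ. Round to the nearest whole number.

N ≈ 783

Marked at large before each occasion: Mᵢ = Σⱼ<ᵢ (Cⱼ − Rⱼ) → M1=0, M2=90, M3=130, M4=275, M5=417, M6=477
Σ MᵢCᵢ = 0·90 + 90·44 + 130·175 + 275·219 + 417·129 + 477·201 = 0 + 3960 + 22750 + 60225 + 53793 + 95877 = 236605
Σ Rᵢ = 0 + 4 + 30 + 77 + 69 + 122 = 302
N̂ = 236605 / 302 ≈ 783.46 → 783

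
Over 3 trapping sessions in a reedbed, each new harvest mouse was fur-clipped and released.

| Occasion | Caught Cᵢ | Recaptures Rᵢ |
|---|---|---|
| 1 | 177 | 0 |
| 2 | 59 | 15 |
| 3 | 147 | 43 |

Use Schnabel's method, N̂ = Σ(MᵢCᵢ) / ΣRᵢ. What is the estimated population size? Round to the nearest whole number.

Marked at large before each occasion: Mᵢ = Σⱼ<ᵢ (Cⱼ − Rⱼ) → M1=0, M2=177, M3=221
Σ MᵢCᵢ = 0·177 + 177·59 + 221·147 = 0 + 10443 + 32487 = 42930
Σ Rᵢ = 0 + 15 + 43 = 58
N̂ = 42930 / 58 ≈ 740.2 → 740

N ≈ 740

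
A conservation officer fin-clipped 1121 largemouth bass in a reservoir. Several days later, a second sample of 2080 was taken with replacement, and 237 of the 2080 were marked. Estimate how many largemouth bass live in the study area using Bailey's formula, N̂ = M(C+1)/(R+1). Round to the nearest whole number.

N̂ = 1121·(2080+1)/(237+1) = 1121·2081/238 = 2332801/238 ≈ 9801.7 → 9802

N ≈ 9802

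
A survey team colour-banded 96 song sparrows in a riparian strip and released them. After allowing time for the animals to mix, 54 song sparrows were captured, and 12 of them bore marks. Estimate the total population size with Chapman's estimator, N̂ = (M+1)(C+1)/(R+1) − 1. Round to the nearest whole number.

N ≈ 409

N̂ = (96+1)(54+1)/(12+1) − 1 = 97·55/13 − 1
= 5335/13 − 1 ≈ 410.4 − 1 ≈ 409.4 → 409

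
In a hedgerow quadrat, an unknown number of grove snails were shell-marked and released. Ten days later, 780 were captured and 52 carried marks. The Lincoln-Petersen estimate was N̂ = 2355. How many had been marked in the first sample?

From N = M·C/R: M = N·R / C = 2355·52 / 780 = 122460 / 780 = 157.

M = 157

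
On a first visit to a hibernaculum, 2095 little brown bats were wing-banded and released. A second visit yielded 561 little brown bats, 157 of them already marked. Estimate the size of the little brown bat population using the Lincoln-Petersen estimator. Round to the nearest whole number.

N ≈ 7486

If marked individuals mix randomly, R/C ≈ M/N, giving N ≈ M·C/R.
N = (2095 × 561) / 157 = 1175295 / 157 ≈ 7486.0 → 7486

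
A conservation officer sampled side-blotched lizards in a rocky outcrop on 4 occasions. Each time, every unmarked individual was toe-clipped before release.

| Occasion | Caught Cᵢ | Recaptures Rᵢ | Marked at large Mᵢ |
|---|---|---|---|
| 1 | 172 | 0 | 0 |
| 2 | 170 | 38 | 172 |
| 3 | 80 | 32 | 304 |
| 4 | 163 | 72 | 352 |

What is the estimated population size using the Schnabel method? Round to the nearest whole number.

Σ MᵢCᵢ = 0·172 + 172·170 + 304·80 + 352·163 = 0 + 29240 + 24320 + 57376 = 110936
Σ Rᵢ = 0 + 38 + 32 + 72 = 142
N̂ = 110936 / 142 ≈ 781.2 → 781

N ≈ 781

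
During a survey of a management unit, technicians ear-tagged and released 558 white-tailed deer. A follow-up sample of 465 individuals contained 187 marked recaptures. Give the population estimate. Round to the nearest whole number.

The marked fraction in the recapture sample should equal the marked fraction in the population: 187/465 = 558/N.
N = (558 × 465) / 187 = 259470 / 187 ≈ 1387.5 → 1388

N ≈ 1388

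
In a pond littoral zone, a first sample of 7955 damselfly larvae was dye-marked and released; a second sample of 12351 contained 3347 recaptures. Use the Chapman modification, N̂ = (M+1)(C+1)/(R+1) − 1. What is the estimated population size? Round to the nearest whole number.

N̂ = (7955+1)(12351+1)/(3347+1) − 1 = 7956·12352/3348 − 1
= 98272512/3348 − 1 ≈ 29352.6 − 1 ≈ 29351.6 → 29352

N ≈ 29,352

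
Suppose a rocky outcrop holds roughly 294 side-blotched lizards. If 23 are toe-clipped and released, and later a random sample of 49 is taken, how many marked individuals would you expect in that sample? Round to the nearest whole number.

expected recaptures ≈ 4

The marked fraction of the population is 23/294, so in a sample of 49 expect C·(M/N) marked.
E[R] = 23 × 49 / 294 = 1127 / 294 ≈ 3.8 → 4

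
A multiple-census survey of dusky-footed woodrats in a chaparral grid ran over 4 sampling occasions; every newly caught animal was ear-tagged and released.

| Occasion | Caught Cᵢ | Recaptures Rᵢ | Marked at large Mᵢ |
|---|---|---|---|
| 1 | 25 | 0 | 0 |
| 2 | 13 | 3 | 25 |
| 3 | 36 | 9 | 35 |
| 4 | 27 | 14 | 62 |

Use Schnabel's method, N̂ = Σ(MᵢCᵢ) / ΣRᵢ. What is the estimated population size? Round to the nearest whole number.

Σ MᵢCᵢ = 0·25 + 25·13 + 35·36 + 62·27 = 0 + 325 + 1260 + 1674 = 3259
Σ Rᵢ = 0 + 3 + 9 + 14 = 26
N̂ = 3259 / 26 ≈ 125.3 → 125

N ≈ 125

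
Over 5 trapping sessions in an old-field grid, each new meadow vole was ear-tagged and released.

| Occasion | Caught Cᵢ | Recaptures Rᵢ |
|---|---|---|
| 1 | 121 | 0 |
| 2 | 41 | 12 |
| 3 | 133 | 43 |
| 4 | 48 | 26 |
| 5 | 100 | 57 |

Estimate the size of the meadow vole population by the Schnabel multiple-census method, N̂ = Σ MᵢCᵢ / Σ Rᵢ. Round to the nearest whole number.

Marked at large before each occasion: Mᵢ = Σⱼ<ᵢ (Cⱼ − Rⱼ) → M1=0, M2=121, M3=150, M4=240, M5=262
Σ MᵢCᵢ = 0·121 + 121·41 + 150·133 + 240·48 + 262·100 = 0 + 4961 + 19950 + 11520 + 26200 = 62631
Σ Rᵢ = 0 + 12 + 43 + 26 + 57 = 138
N̂ = 62631 / 138 ≈ 453.8 → 454

N ≈ 454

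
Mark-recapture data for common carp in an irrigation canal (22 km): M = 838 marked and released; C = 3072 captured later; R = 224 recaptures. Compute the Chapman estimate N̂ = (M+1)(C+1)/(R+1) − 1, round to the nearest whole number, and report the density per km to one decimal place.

density ≈ 520.8 common carp per km

N̂ = 839·3073/225 − 1 = 2578247/225 − 1 ≈ 11457.9 → 11458
Density = N̂ / area = 11458 / 22 ≈ 520.82 → 520.8 per km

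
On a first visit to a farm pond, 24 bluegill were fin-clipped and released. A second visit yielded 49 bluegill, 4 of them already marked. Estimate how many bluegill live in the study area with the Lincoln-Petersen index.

N = 294

N = (24 × 49) / 4 = 1176 / 4 = 294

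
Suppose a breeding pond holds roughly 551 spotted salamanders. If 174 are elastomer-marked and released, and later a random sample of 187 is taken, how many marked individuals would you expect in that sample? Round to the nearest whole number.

expected recaptures ≈ 59

Expected recaptures E[R] = M·C / N.
E[R] = 174 × 187 / 551 = 32538 / 551 ≈ 59.1 → 59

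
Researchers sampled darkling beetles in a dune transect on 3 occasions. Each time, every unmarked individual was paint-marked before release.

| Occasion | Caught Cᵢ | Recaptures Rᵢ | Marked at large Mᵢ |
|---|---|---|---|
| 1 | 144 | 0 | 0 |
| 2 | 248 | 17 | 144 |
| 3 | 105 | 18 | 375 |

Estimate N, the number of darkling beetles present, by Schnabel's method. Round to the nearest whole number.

Σ MᵢCᵢ = 0·144 + 144·248 + 375·105 = 0 + 35712 + 39375 = 75087
Σ Rᵢ = 0 + 17 + 18 = 35
N̂ = 75087 / 35 ≈ 2145.3 → 2145

N ≈ 2145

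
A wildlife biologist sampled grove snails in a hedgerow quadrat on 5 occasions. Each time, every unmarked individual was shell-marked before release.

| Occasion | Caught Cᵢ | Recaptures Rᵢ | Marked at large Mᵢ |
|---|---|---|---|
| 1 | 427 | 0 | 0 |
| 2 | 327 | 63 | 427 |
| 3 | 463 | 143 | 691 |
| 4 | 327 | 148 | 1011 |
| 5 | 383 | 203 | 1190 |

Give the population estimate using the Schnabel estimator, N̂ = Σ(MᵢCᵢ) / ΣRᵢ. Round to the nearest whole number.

Σ MᵢCᵢ = 0·427 + 427·327 + 691·463 + 1011·327 + 1190·383 = 0 + 139629 + 319933 + 330597 + 455770 = 1245929
Σ Rᵢ = 0 + 63 + 143 + 148 + 203 = 557
N̂ = 1245929 / 557 ≈ 2236.9 → 2237

N ≈ 2237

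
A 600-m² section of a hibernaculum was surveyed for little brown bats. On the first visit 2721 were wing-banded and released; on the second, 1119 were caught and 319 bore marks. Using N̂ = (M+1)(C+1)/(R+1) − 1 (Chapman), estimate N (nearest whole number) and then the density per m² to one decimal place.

N̂ = 2722·1120/320 − 1 = 3048640/320 − 1 = 9526
Density = N̂ / area = 9526 / 600 ≈ 15.88 → 15.9 per m²

density ≈ 15.9 little brown bats per m²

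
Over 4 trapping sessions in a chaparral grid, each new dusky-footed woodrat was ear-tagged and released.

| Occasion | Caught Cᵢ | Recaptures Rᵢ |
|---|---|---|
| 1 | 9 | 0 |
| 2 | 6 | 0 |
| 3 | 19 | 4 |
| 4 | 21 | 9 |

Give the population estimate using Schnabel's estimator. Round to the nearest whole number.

Marked at large before each occasion: Mᵢ = Σⱼ<ᵢ (Cⱼ − Rⱼ) → M1=0, M2=9, M3=15, M4=30
Σ MᵢCᵢ = 0·9 + 9·6 + 15·19 + 30·21 = 0 + 54 + 285 + 630 = 969
Σ Rᵢ = 0 + 0 + 4 + 9 = 13
N̂ = 969 / 13 ≈ 74.5 → 75

N ≈ 75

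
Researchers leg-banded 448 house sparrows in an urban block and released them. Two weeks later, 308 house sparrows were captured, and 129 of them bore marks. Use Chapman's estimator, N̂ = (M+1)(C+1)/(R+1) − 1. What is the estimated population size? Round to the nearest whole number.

N ≈ 1066

N̂ = (448+1)(308+1)/(129+1) − 1 = 449·309/130 − 1
= 138741/130 − 1 ≈ 1067.2 − 1 ≈ 1066.2 → 1066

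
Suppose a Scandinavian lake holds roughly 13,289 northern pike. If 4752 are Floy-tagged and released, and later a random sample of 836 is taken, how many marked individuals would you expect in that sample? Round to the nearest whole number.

Expected recaptures E[R] = M·C / N.
E[R] = 4752 × 836 / 13289 = 3972672 / 13289 ≈ 298.9 → 299

expected recaptures ≈ 299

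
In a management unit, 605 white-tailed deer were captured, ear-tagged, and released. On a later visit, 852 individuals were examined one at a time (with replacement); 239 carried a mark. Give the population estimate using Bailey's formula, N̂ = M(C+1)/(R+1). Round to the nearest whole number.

N̂ = 605·(852+1)/(239+1) = 605·853/240 = 516065/240 ≈ 2150.3 → 2150

N ≈ 2150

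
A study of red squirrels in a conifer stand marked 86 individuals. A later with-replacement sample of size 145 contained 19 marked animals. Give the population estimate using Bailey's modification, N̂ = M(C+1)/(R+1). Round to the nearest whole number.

N̂ = 86·(145+1)/(19+1) = 86·146/20 = 12556/20 ≈ 627.8 → 628

N ≈ 628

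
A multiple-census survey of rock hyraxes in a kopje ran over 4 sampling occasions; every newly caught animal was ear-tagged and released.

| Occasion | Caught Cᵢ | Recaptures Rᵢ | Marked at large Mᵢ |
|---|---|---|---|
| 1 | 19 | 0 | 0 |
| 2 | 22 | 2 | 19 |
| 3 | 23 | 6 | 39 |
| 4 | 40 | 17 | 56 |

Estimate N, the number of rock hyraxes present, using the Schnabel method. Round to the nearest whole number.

Σ MᵢCᵢ = 0·19 + 19·22 + 39·23 + 56·40 = 0 + 418 + 897 + 2240 = 3555
Σ Rᵢ = 0 + 2 + 6 + 17 = 25
N̂ = 3555 / 25 ≈ 142.2 → 142

N ≈ 142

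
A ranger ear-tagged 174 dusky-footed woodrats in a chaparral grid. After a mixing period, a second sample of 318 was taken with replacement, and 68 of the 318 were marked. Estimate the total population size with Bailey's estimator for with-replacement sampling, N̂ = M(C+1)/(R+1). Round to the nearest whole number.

N̂ = 174·(318+1)/(68+1) = 174·319/69 = 55506/69 ≈ 804.4 → 804

N ≈ 804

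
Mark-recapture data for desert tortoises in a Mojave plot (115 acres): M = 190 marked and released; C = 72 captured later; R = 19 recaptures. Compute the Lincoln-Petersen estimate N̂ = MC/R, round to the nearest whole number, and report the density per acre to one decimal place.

N̂ = 190·72/19 = 13680/19 = 720
Density = N̂ / area = 720 / 115 ≈ 6.26 → 6.3 per acre

density ≈ 6.3 desert tortoises per acre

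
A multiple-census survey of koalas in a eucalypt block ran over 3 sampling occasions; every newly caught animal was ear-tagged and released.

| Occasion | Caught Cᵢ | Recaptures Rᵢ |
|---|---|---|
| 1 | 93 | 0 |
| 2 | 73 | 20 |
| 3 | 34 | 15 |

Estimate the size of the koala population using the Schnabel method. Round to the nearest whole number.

N ≈ 336

Marked at large before each occasion: Mᵢ = Σⱼ<ᵢ (Cⱼ − Rⱼ) → M1=0, M2=93, M3=146
Σ MᵢCᵢ = 0·93 + 93·73 + 146·34 = 0 + 6789 + 4964 = 11753
Σ Rᵢ = 0 + 20 + 15 = 35
N̂ = 11753 / 35 ≈ 335.8 → 336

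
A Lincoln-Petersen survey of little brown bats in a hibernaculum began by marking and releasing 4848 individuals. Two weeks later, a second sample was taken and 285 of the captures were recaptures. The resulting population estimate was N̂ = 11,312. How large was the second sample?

From N = M·C/R: C = N·R / M = 11312·285 / 4848 = 3223920 / 4848 = 665.

C = 665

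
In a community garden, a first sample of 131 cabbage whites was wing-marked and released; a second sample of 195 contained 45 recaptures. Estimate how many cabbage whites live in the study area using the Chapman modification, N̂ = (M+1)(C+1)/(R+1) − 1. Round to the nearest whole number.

N̂ = (131+1)(195+1)/(45+1) − 1 = 132·196/46 − 1
= 25872/46 − 1 ≈ 562.4 − 1 ≈ 561.4 → 561

N ≈ 561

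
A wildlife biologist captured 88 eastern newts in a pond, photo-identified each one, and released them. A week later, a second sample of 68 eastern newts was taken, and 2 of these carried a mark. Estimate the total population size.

N = (88 × 68) / 2 = 5984 / 2 = 2992

N = 2992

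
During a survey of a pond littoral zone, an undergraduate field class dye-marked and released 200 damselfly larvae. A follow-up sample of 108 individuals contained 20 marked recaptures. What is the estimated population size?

N = (200 × 108) / 20 = 21600 / 20 = 1080

N = 1080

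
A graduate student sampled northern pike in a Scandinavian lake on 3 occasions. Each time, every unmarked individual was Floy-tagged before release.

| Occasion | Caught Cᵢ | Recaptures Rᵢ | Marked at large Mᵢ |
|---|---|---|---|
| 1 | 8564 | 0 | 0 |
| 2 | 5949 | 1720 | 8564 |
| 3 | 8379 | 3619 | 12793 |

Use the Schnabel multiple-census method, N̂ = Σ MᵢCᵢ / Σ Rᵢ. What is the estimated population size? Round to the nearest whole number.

Σ MᵢCᵢ = 0·8564 + 8564·5949 + 12793·8379 = 0 + 50947236 + 107192547 = 158139783
Σ Rᵢ = 0 + 1720 + 3619 = 5339
N̂ = 158139783 / 5339 ≈ 29619.7 → 29620

N ≈ 29,620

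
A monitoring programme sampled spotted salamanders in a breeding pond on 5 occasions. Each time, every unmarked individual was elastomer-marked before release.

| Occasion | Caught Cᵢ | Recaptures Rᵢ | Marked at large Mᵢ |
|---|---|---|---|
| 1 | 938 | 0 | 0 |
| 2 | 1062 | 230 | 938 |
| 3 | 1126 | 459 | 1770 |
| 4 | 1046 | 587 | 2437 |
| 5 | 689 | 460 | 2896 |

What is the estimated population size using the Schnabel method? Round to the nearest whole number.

Σ MᵢCᵢ = 0·938 + 938·1062 + 1770·1126 + 2437·1046 + 2896·689 = 0 + 996156 + 1993020 + 2549102 + 1995344 = 7533622
Σ Rᵢ = 0 + 230 + 459 + 587 + 460 = 1736
N̂ = 7533622 / 1736 ≈ 4339.6 → 4340

N ≈ 4340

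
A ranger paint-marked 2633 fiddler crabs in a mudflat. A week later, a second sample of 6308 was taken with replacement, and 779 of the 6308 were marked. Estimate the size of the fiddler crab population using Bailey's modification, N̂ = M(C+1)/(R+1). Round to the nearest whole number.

N ≈ 21,297

N̂ = 2633·(6308+1)/(779+1) = 2633·6309/780 = 16611597/780 ≈ 21296.9 → 21297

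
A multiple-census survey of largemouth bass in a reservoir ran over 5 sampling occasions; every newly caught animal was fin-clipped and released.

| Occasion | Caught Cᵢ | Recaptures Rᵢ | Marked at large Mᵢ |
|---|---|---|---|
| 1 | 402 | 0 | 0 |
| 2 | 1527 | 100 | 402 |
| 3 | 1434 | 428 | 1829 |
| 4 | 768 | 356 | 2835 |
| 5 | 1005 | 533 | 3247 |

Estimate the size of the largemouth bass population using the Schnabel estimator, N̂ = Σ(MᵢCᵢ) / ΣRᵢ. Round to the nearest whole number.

Σ MᵢCᵢ = 0·402 + 402·1527 + 1829·1434 + 2835·768 + 3247·1005 = 0 + 613854 + 2622786 + 2177280 + 3263235 = 8677155
Σ Rᵢ = 0 + 100 + 428 + 356 + 533 = 1417
N̂ = 8677155 / 1417 ≈ 6123.6 → 6124

N ≈ 6124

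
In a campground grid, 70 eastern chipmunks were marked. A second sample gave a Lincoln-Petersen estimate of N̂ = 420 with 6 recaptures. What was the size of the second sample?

C = 36

From N = M·C/R: C = N·R / M = 420·6 / 70 = 2520 / 70 = 36.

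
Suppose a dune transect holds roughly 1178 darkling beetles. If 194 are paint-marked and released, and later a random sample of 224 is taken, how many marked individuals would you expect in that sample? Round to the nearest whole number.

The marked fraction of the population is 194/1178, so in a sample of 224 expect C·(M/N) marked.
E[R] = 194 × 224 / 1178 = 43456 / 1178 ≈ 36.9 → 37

expected recaptures ≈ 37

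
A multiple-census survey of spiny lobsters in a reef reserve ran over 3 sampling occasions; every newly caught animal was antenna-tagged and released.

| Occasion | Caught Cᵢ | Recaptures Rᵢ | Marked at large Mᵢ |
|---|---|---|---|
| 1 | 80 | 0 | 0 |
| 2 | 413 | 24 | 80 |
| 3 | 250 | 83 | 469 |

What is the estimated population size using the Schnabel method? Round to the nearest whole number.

N ≈ 1405

Σ MᵢCᵢ = 0·80 + 80·413 + 469·250 = 0 + 33040 + 117250 = 150290
Σ Rᵢ = 0 + 24 + 83 = 107
N̂ = 150290 / 107 ≈ 1404.6 → 1405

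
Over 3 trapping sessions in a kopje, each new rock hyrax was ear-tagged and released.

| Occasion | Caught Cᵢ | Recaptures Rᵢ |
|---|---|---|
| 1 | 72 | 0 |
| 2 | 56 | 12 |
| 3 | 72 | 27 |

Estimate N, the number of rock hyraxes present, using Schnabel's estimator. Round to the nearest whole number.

N ≈ 318

Marked at large before each occasion: Mᵢ = Σⱼ<ᵢ (Cⱼ − Rⱼ) → M1=0, M2=72, M3=116
Σ MᵢCᵢ = 0·72 + 72·56 + 116·72 = 0 + 4032 + 8352 = 12384
Σ Rᵢ = 0 + 12 + 27 = 39
N̂ = 12384 / 39 ≈ 317.5 → 318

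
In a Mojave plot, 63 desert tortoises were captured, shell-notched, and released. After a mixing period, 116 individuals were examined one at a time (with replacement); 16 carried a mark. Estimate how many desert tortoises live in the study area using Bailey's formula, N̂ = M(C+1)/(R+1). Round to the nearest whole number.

N̂ = 63·(116+1)/(16+1) = 63·117/17 = 7371/17 ≈ 433.6 → 434

N ≈ 434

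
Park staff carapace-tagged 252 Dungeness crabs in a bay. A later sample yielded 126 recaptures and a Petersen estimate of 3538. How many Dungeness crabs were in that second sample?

C = 1769

From N = M·C/R: C = N·R / M = 3538·126 / 252 = 445788 / 252 = 1769.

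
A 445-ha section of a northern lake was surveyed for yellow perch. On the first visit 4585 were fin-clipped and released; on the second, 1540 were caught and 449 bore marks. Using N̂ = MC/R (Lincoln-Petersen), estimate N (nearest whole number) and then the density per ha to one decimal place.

density ≈ 35.3 yellow perch per ha

N̂ = 4585·1540/449 = 7060900/449 ≈ 15725.8 → 15726
Density = N̂ / area = 15726 / 445 ≈ 35.34 → 35.3 per ha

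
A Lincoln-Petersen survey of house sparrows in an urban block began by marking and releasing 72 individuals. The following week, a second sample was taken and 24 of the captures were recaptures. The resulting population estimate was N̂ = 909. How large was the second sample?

C = 303

From N = M·C/R: C = N·R / M = 909·24 / 72 = 21816 / 72 = 303.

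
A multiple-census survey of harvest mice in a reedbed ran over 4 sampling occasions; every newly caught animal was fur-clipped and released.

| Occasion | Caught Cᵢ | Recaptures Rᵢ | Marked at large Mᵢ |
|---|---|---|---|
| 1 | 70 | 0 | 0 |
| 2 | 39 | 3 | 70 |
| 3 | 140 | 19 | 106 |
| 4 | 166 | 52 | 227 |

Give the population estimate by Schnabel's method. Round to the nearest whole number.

N ≈ 747

Σ MᵢCᵢ = 0·70 + 70·39 + 106·140 + 227·166 = 0 + 2730 + 14840 + 37682 = 55252
Σ Rᵢ = 0 + 3 + 19 + 52 = 74
N̂ = 55252 / 74 ≈ 746.6 → 747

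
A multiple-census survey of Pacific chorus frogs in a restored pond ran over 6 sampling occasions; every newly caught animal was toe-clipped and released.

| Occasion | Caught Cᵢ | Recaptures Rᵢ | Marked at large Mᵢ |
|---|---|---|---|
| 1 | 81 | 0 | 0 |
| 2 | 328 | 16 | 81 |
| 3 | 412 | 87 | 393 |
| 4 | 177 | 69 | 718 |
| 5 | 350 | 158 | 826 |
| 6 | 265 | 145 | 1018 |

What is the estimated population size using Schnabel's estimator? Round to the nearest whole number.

N ≈ 1841

Σ MᵢCᵢ = 0·81 + 81·328 + 393·412 + 718·177 + 826·350 + 1018·265 = 0 + 26568 + 161916 + 127086 + 289100 + 269770 = 874440
Σ Rᵢ = 0 + 16 + 87 + 69 + 158 + 145 = 475
N̂ = 874440 / 475 ≈ 1840.9 → 1841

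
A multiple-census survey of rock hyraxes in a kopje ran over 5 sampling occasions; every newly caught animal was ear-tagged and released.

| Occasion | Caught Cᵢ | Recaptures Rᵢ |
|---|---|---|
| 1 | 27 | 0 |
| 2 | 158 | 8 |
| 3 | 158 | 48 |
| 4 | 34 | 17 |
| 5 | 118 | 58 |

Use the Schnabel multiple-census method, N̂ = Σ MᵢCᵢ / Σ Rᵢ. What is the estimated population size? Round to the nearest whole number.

N ≈ 594

Marked at large before each occasion: Mᵢ = Σⱼ<ᵢ (Cⱼ − Rⱼ) → M1=0, M2=27, M3=177, M4=287, M5=304
Σ MᵢCᵢ = 0·27 + 27·158 + 177·158 + 287·34 + 304·118 = 0 + 4266 + 27966 + 9758 + 35872 = 77862
Σ Rᵢ = 0 + 8 + 48 + 17 + 58 = 131
N̂ = 77862 / 131 ≈ 594.4 → 594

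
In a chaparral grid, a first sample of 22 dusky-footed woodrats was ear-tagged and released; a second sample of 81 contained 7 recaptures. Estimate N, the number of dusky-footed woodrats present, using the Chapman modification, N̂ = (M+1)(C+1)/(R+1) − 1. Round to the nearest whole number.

N ≈ 235

N̂ = (22+1)(81+1)/(7+1) − 1 = 23·82/8 − 1
= 1886/8 − 1 ≈ 235.8 − 1 ≈ 234.8 → 235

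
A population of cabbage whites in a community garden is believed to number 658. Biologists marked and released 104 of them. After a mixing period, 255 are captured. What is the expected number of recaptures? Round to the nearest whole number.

Expected recaptures E[R] = M·C / N.
E[R] = 104 × 255 / 658 = 26520 / 658 ≈ 40.3 → 40

expected recaptures ≈ 40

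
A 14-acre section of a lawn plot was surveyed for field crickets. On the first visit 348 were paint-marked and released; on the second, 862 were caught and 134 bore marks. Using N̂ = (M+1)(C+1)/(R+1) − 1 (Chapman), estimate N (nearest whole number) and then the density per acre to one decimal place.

density ≈ 159.3 field crickets per acre

N̂ = 349·863/135 − 1 = 301187/135 − 1 ≈ 2230.0 → 2230
Density = N̂ / area = 2230 / 14 ≈ 159.29 → 159.3 per acre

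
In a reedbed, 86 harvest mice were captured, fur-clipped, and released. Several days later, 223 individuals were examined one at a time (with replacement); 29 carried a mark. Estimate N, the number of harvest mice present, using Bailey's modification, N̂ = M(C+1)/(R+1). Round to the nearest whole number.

N ≈ 642

N̂ = 86·(223+1)/(29+1) = 86·224/30 = 19264/30 ≈ 642.1 → 642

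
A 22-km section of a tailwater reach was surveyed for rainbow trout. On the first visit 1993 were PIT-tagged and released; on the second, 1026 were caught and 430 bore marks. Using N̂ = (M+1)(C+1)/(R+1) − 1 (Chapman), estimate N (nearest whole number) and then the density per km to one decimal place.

density ≈ 215.9 rainbow trout per km

N̂ = 1994·1027/431 − 1 = 2047838/431 − 1 ≈ 4750.4 → 4750
Density = N̂ / area = 4750 / 22 ≈ 215.91 → 215.9 per km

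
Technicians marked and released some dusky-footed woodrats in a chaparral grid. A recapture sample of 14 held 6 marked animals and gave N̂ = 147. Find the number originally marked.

From N = M·C/R: M = N·R / C = 147·6 / 14 = 882 / 14 = 63.

M = 63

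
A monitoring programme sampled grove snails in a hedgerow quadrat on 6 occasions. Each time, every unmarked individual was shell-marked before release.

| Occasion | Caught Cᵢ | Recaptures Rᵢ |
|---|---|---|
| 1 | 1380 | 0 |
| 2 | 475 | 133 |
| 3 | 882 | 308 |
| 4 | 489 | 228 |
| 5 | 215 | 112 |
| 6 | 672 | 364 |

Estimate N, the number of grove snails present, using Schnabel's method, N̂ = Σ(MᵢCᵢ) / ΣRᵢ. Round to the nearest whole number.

Marked at large before each occasion: Mᵢ = Σⱼ<ᵢ (Cⱼ − Rⱼ) → M1=0, M2=1380, M3=1722, M4=2296, M5=2557, M6=2660
Σ MᵢCᵢ = 0·1380 + 1380·475 + 1722·882 + 2296·489 + 2557·215 + 2660·672 = 0 + 655500 + 1518804 + 1122744 + 549755 + 1787520 = 5634323
Σ Rᵢ = 0 + 133 + 308 + 228 + 112 + 364 = 1145
N̂ = 5634323 / 1145 ≈ 4920.8 → 4921

N ≈ 4921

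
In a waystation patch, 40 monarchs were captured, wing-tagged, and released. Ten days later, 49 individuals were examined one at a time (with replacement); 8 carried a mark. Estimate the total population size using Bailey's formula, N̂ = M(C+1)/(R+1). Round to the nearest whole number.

N̂ = 40·(49+1)/(8+1) = 40·50/9 = 2000/9 ≈ 222.2 → 222

N ≈ 222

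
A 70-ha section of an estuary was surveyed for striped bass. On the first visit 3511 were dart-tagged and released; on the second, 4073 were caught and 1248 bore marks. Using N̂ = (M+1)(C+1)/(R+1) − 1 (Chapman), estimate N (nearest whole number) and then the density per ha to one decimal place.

density ≈ 163.6 striped bass per ha

N̂ = 3512·4074/1249 − 1 = 14307888/1249 − 1 ≈ 11454.47 → 11454
Density = N̂ / area = 11454 / 70 ≈ 163.63 → 163.6 per ha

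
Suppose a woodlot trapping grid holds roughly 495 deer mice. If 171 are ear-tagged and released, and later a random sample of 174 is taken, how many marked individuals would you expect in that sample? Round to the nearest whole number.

Expected recaptures E[R] = M·C / N.
E[R] = 171 × 174 / 495 = 29754 / 495 ≈ 60.1 → 60

expected recaptures ≈ 60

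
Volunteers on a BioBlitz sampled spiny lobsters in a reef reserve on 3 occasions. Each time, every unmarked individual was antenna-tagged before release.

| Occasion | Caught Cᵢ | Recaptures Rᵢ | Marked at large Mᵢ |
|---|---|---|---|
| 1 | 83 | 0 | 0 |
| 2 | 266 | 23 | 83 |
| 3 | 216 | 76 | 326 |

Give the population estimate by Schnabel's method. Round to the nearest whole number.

Σ MᵢCᵢ = 0·83 + 83·266 + 326·216 = 0 + 22078 + 70416 = 92494
Σ Rᵢ = 0 + 23 + 76 = 99
N̂ = 92494 / 99 ≈ 934.3 → 934

N ≈ 934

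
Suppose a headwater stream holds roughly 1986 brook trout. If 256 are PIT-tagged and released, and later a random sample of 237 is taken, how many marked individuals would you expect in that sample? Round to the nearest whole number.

expected recaptures ≈ 31

The marked fraction of the population is 256/1986, so in a sample of 237 expect C·(M/N) marked.
E[R] = 256 × 237 / 1986 = 60672 / 1986 ≈ 30.5 → 31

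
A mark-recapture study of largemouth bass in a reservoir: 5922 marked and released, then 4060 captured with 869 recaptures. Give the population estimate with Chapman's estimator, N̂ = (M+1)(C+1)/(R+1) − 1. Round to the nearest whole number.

N̂ = (5922+1)(4060+1)/(869+1) − 1 = 5923·4061/870 − 1
= 24053303/870 − 1 ≈ 27647.47 − 1 ≈ 27646.47 → 27646

N ≈ 27,646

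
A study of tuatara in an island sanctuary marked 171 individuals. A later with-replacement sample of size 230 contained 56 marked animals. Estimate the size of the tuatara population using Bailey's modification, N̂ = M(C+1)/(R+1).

N = 693

N̂ = 171·(230+1)/(56+1) = 171·231/57 = 39501/57 = 693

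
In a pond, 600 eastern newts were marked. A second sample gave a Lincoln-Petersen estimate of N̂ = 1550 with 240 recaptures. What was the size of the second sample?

From N = M·C/R: C = N·R / M = 1550·240 / 600 = 372000 / 600 = 620.

C = 620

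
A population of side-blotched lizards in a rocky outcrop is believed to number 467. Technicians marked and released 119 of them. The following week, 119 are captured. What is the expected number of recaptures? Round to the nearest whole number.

expected recaptures ≈ 30

The marked fraction of the population is 119/467, so in a sample of 119 expect C·(M/N) marked.
E[R] = 119 × 119 / 467 = 14161 / 467 ≈ 30.3 → 30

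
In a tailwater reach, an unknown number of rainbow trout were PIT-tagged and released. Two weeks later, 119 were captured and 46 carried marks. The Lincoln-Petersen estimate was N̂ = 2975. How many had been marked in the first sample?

From N = M·C/R: M = N·R / C = 2975·46 / 119 = 136850 / 119 = 1150.

M = 1150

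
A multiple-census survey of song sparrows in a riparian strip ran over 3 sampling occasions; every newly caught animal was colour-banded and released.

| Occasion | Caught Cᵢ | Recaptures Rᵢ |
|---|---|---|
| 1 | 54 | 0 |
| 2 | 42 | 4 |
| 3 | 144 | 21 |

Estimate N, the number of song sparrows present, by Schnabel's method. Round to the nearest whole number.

Marked at large before each occasion: Mᵢ = Σⱼ<ᵢ (Cⱼ − Rⱼ) → M1=0, M2=54, M3=92
Σ MᵢCᵢ = 0·54 + 54·42 + 92·144 = 0 + 2268 + 13248 = 15516
Σ Rᵢ = 0 + 4 + 21 = 25
N̂ = 15516 / 25 ≈ 620.6 → 621

N ≈ 621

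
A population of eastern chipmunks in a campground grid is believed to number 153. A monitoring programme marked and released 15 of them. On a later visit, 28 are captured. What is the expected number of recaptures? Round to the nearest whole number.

The marked fraction of the population is 15/153, so in a sample of 28 expect C·(M/N) marked.
E[R] = 15 × 28 / 153 = 420 / 153 ≈ 2.7 → 3

expected recaptures ≈ 3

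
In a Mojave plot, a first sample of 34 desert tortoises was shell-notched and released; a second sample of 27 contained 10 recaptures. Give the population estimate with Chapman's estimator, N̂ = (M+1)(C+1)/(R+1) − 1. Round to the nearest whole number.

N ≈ 88

N̂ = (34+1)(27+1)/(10+1) − 1 = 35·28/11 − 1
= 980/11 − 1 ≈ 89.1 − 1 ≈ 88.1 → 88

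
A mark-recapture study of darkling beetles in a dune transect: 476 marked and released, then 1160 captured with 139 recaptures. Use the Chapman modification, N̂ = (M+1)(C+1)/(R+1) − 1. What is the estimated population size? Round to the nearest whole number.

N ≈ 3955

N̂ = (476+1)(1160+1)/(139+1) − 1 = 477·1161/140 − 1
= 553797/140 − 1 ≈ 3955.7 − 1 ≈ 3954.7 → 3955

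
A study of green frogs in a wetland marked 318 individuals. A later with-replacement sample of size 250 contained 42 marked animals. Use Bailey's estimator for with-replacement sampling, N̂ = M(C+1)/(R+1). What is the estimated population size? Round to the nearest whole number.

N̂ = 318·(250+1)/(42+1) = 318·251/43 = 79818/43 ≈ 1856.2 → 1856

N ≈ 1856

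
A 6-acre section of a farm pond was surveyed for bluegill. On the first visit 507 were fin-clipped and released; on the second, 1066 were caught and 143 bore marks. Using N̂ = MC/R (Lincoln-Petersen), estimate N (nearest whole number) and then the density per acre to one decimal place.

density ≈ 629.8 bluegill per acre

N̂ = 507·1066/143 = 540462/143 ≈ 3779.45 → 3779
Density = N̂ / area = 3779 / 6 ≈ 629.83 → 629.8 per acre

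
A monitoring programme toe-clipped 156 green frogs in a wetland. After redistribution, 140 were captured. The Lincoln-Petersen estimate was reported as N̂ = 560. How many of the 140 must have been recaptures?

From N = M·C/R: R = M·C / N = 156·140 / 560 = 21840 / 560 = 39.

R = 39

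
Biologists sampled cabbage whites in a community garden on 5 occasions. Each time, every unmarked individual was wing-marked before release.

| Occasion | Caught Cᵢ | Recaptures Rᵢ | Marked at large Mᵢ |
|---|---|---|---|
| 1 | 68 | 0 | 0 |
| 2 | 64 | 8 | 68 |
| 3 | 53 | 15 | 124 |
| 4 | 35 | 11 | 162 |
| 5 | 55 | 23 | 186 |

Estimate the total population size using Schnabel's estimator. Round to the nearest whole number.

N ≈ 471

Σ MᵢCᵢ = 0·68 + 68·64 + 124·53 + 162·35 + 186·55 = 0 + 4352 + 6572 + 5670 + 10230 = 26824
Σ Rᵢ = 0 + 8 + 15 + 11 + 23 = 57
N̂ = 26824 / 57 ≈ 470.6 → 471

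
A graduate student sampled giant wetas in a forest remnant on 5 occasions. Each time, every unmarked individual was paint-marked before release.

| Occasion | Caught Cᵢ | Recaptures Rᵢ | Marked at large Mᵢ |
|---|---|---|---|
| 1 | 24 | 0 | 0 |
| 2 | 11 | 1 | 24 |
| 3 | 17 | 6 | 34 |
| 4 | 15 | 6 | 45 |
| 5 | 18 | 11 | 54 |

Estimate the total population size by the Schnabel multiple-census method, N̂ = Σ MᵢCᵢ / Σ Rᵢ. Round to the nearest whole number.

Σ MᵢCᵢ = 0·24 + 24·11 + 34·17 + 45·15 + 54·18 = 0 + 264 + 578 + 675 + 972 = 2489
Σ Rᵢ = 0 + 1 + 6 + 6 + 11 = 24
N̂ = 2489 / 24 ≈ 103.7 → 104

N ≈ 104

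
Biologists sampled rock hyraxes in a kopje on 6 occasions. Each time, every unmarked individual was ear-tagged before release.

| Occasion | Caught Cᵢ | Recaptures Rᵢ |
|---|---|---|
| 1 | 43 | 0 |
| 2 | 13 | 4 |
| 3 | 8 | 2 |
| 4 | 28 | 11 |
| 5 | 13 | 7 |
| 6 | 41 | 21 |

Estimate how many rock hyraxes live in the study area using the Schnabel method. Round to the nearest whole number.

Marked at large before each occasion: Mᵢ = Σⱼ<ᵢ (Cⱼ − Rⱼ) → M1=0, M2=43, M3=52, M4=58, M5=75, M6=81
Σ MᵢCᵢ = 0·43 + 43·13 + 52·8 + 58·28 + 75·13 + 81·41 = 0 + 559 + 416 + 1624 + 975 + 3321 = 6895
Σ Rᵢ = 0 + 4 + 2 + 11 + 7 + 21 = 45
N̂ = 6895 / 45 ≈ 153.2 → 153

N ≈ 153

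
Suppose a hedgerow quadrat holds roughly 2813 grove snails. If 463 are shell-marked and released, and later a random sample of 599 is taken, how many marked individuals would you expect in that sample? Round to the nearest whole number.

expected recaptures ≈ 99

Expected recaptures E[R] = M·C / N.
E[R] = 463 × 599 / 2813 = 277337 / 2813 ≈ 98.6 → 99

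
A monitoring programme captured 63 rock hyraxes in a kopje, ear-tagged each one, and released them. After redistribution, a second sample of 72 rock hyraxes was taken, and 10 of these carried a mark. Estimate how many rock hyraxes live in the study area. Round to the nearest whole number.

N ≈ 454

The marked fraction in the recapture sample should equal the marked fraction in the population: 10/72 = 63/N.
N = (63 × 72) / 10 = 4536 / 10 ≈ 453.6 → 454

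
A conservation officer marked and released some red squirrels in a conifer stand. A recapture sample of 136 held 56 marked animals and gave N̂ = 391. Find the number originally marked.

M = 161

From N = M·C/R: M = N·R / C = 391·56 / 136 = 21896 / 136 = 161.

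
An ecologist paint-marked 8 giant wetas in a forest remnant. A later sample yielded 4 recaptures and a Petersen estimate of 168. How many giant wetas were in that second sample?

From N = M·C/R: C = N·R / M = 168·4 / 8 = 672 / 8 = 84.

C = 84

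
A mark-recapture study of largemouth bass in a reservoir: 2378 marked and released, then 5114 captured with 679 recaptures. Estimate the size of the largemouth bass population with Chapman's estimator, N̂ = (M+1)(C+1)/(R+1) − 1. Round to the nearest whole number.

N ≈ 17,894

N̂ = (2378+1)(5114+1)/(679+1) − 1 = 2379·5115/680 − 1
= 12168585/680 − 1 ≈ 17895.0 − 1 ≈ 17894.0 → 17894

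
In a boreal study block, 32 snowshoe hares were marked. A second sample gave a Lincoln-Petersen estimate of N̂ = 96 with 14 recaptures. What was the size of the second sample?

C = 42

From N = M·C/R: C = N·R / M = 96·14 / 32 = 1344 / 32 = 42.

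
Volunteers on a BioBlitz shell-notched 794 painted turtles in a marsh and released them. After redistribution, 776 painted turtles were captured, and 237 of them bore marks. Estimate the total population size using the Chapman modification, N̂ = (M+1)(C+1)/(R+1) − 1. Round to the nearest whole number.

N̂ = (794+1)(776+1)/(237+1) − 1 = 795·777/238 − 1
= 617715/238 − 1 ≈ 2595.4 − 1 ≈ 2594.4 → 2594

N ≈ 2594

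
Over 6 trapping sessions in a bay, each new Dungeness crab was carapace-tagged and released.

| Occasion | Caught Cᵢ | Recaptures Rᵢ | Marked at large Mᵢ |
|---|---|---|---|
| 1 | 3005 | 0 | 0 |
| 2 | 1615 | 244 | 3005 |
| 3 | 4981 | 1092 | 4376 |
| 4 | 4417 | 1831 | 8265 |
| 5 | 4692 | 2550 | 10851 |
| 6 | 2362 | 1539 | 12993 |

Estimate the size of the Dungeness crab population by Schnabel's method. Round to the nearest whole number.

Σ MᵢCᵢ = 0·3005 + 3005·1615 + 4376·4981 + 8265·4417 + 10851·4692 + 12993·2362 = 0 + 4853075 + 21796856 + 36506505 + 50912892 + 30689466 = 144758794
Σ Rᵢ = 0 + 244 + 1092 + 1831 + 2550 + 1539 = 7256
N̂ = 144758794 / 7256 ≈ 19950.2 → 19950

N ≈ 19,950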